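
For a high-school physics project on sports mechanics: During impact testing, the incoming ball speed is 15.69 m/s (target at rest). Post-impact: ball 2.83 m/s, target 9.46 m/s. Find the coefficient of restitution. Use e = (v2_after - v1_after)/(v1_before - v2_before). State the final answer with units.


e = (v2_after - v1_after) / (v1_before - v2_before)
Numerator = 9.46 - 2.83 = 6.63
Denominator = 15.69 - 0 = 15.69
e = 6.63 / 15.69 = 0.4226

0.4226


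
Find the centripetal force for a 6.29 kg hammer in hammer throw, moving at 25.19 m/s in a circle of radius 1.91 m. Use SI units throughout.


Fc = m * v^2 / r
v^2 = 25.19^2 = 634.5361
Fc = 6.29 * 634.5361 / 1.91
Fc = 3991.2321 / 1.91 = 2089.6503 N

2089.6503 N


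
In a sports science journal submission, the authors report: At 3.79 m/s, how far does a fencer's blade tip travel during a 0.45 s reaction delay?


d = v * t
d = 3.79 * 0.45
d = 1.7055 m

1.7055 m


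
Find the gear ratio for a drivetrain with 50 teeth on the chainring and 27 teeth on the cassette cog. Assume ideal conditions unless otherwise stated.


GR = front_teeth / rear_teeth
GR = 50 / 27
GR = 1.8519

1.8519


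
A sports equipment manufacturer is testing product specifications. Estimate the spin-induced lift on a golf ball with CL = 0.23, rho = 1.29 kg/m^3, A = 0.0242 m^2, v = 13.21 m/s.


FM = 0.5 * CL * rho * A * v^2
FM = 0.5 * 0.23 * 1.29 * 0.0242 * 13.21^2
v^2 = 174.5041
FM = 0.5 * 0.23 * 1.29 * 0.0242 * 174.5041 = 0.6265 N

0.6265 N


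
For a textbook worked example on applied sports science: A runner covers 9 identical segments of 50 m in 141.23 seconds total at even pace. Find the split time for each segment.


Split time = total_time / n_laps = 141.23 / 9
Split time = 15.6922 s per lap

15.6922 s


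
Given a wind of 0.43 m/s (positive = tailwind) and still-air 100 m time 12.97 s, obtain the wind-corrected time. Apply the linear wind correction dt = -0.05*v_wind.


dt = -0.05 * v_wind = -0.05 * 0.43 = -0.0215 s
t_corrected = t_still + dt = 12.97 + (-0.0215)
t_corrected = 12.9485 s

12.9485 s


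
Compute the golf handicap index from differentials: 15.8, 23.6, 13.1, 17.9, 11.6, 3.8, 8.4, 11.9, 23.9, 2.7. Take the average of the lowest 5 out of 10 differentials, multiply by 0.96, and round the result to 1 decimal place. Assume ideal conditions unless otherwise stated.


All differentials: 15.8, 23.6, 13.1, 17.9, 11.6, 3.8, 8.4, 11.9, 23.9, 2.7
Sorted: 2.7, 3.8, 8.4, 11.6, 11.9, 13.1, 15.8, 17.9, 23.6, 23.9
Best 5: 2.7, 3.8, 8.4, 11.6, 11.9
Average of best = 38.4 / 5 = 7.68
Raw index = 7.68 * 0.96 = 7.3728
Handicap index = round(7.3728, 1) = 7.4

7.4


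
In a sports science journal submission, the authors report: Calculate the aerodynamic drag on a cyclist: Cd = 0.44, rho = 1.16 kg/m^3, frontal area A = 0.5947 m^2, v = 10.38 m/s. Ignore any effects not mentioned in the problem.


Fd = 0.5 * Cd * rho * A * v^2
Fd = 0.5 * 0.44 * 1.16 * 0.5947 * 10.38^2
v^2 = 107.7444
Fd = 0.5 * 0.44 * 1.16 * 0.5947 * 107.7444 = 16.3521 N

16.3521 N


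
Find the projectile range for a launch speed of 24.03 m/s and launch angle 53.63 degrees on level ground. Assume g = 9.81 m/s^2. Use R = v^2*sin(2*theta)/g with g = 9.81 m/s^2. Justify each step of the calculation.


R = v^2 * sin(2*theta) / g
Convert angle to radians: theta = 53.63 deg = 0.936 rad
sin(2*theta) = sin(1.872) = 0.955
R = 24.03^2 * 0.955 / 9.81
R = 577.4409 * 0.955 / 9.81 = 56.2118 m

56.2118 m


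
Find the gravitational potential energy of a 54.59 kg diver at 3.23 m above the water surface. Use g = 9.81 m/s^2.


PE = m * g * h
PE = 54.59 * 9.81 * 3.23
PE = 535.5279 * 3.23 = 1729.7551 J

1729.7551 J


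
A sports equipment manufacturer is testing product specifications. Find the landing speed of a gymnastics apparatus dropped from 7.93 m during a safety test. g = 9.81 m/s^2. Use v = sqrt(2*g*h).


v = sqrt(2 * g * h)
v = sqrt(2 * 9.81 * 7.93)
v = sqrt(155.5866) = 12.4734 m/s

12.4734 m/s


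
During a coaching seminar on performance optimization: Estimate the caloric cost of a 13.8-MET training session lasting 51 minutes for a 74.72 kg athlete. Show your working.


kcal = MET * mass * time_hr
Convert time: 51 min = 0.85 hr
kcal = 13.8 * 74.72 * 0.85
kcal = 876.4656 kcal

876.4656 kcal


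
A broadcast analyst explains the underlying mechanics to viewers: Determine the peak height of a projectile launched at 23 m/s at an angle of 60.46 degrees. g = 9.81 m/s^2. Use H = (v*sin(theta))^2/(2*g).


H = (v*sin(theta))^2 / (2*g)
vy = v*sin(theta) = 23 * sin(60.46 deg) = 20.0103 m/s
H = vy^2 / (2*g) = 400.4109 / (2*9.81)
H = 400.4109 / 19.62 = 20.4083 m

20.4083 m


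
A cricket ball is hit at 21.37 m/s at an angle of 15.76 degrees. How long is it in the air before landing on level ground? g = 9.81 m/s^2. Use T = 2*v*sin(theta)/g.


T = 2*v*sin(theta)/g
sin(theta) = sin(15.76 deg) = 0.2716
T = 2*21.37*0.2716 / 9.81
T = 11.6085 / 9.81 = 1.1833 s

1.1833 s


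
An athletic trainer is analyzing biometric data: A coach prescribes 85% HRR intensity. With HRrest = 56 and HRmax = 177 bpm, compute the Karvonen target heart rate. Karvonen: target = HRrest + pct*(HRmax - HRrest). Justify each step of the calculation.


Target = HRrest + pct*(HRmax - HRrest)
Heart rate reserve = HRmax - HRrest = 177 - 56 = 121 bpm
Fraction = 85% = 0.85
Target = 56 + 0.85 * 121
Target = 56 + 102.85 = 158.85 bpm

158.85 bpm


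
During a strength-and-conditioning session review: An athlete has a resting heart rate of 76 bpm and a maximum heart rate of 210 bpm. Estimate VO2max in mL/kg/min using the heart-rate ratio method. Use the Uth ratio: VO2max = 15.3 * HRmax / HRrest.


VO2max = 15.3 * HRmax / HRrest
VO2max = 15.3 * 210 / 76
VO2max = 3213 / 76 = 42.2763 mL/kg/min

42.2763 mL/kg/min


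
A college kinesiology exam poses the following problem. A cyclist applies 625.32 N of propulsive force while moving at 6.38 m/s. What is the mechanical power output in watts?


P = F * v
P = 625.32 * 6.38
P = 3989.5416 W

3989.5416 W


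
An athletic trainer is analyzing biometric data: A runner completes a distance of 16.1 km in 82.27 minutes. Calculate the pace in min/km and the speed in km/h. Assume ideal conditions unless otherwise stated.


Pace = time / distance = 82.27 min / 16.1 km = 5.1099 min/km
Speed = distance / time_in_hours = 16.1 / 1.3712 hr
Speed = 11.7418 km/h

5.1099 min/km, 11.7418 km/h


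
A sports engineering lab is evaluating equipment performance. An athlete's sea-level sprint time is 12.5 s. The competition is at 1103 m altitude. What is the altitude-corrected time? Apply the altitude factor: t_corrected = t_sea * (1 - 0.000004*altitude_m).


Correction factor = 1 - 0.000004 * 1103 = 0.995588
t_corrected = t_sea * factor = 12.5 * 0.995588
t_corrected = 12.4449 s

12.4449 s


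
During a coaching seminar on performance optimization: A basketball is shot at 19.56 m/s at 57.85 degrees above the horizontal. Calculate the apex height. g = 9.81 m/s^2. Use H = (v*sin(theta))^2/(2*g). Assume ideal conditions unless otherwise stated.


H = (v*sin(theta))^2 / (2*g)
vy = v*sin(theta) = 19.56 * sin(57.85 deg) = 16.5606 m/s
H = vy^2 / (2*g) = 274.2544 / (2*9.81)
H = 274.2544 / 19.62 = 13.9783 m

13.9783 m


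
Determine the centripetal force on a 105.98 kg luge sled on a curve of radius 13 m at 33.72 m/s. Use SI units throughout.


Fc = m * v^2 / r
v^2 = 33.72^2 = 1137.0384
Fc = 105.98 * 1137.0384 / 13
Fc = 120503.3296 / 13 = 9269.4869 N

9269.4869 N


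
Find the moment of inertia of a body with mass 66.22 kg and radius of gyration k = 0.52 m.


I = m * k^2
I = 66.22 * 0.52^2
I = 66.22 * 0.2704 = 17.9059 kg*m^2

17.9059 kg*m^2


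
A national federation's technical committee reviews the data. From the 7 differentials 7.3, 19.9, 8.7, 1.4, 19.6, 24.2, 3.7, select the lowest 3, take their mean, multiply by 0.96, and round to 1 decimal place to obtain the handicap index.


All differentials: 7.3, 19.9, 8.7, 1.4, 19.6, 24.2, 3.7
Sorted: 1.4, 3.7, 7.3, 8.7, 19.6, 19.9, 24.2
Best 3: 1.4, 3.7, 7.3
Average of best = 12.4 / 3 = 4.1333
Raw index = 4.1333 * 0.96 = 3.968
Handicap index = round(3.968, 1) = 4.0

4.0


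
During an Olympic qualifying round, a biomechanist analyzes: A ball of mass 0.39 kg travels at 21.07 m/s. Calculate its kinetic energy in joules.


KE = 0.5 * m * v^2
KE = 0.5 * 0.39 * 21.07^2
KE = 0.5 * 0.39 * 443.9449 = 86.5693 J

86.5693 J


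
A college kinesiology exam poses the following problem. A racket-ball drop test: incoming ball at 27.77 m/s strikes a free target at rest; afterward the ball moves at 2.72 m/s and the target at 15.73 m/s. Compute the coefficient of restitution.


e = (v2_after - v1_after) / (v1_before - v2_before)
Numerator = 15.73 - 2.72 = 13.01
Denominator = 27.77 - 0 = 27.77
e = 13.01 / 27.77 = 0.4685

0.4685


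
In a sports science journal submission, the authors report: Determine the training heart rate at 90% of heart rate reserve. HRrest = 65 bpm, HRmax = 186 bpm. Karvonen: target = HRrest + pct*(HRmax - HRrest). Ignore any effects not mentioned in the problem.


Target = HRrest + pct*(HRmax - HRrest)
Heart rate reserve = HRmax - HRrest = 186 - 65 = 121 bpm
Fraction = 90% = 0.9
Target = 65 + 0.9 * 121
Target = 65 + 108.9 = 173.9 bpm

173.9 bpm


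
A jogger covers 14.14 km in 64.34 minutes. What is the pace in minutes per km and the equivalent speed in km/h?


Pace = time / distance = 64.34 min / 14.14 km = 4.5502 min/km
Speed = distance / time_in_hours = 14.14 / 1.0723 hr
Speed = 13.1862 km/h

4.5502 min/km, 13.1862 km/h


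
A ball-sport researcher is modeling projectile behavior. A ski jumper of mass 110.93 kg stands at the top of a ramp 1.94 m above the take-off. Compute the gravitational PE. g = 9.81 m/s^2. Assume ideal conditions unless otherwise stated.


PE = m * g * h
PE = 110.93 * 9.81 * 1.94
PE = 1088.2233 * 1.94 = 2111.1532 J

2111.1532 J


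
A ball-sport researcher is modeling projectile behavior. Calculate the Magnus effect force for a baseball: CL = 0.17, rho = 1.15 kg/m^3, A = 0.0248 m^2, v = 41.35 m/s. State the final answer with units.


FM = 0.5 * CL * rho * A * v^2
FM = 0.5 * 0.17 * 1.15 * 0.0248 * 41.35^2
v^2 = 1709.8225
FM = 0.5 * 0.17 * 1.15 * 0.0248 * 1709.8225 = 4.145 N

4.145 N


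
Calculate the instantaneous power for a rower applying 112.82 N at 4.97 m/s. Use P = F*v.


P = F * v
P = 112.82 * 4.97
P = 560.7154 W

560.7154 W


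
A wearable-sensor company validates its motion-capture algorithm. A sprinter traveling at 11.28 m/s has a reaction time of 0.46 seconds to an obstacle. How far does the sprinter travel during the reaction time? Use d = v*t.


d = v * t
d = 11.28 * 0.46
d = 5.1888 m

5.1888 m


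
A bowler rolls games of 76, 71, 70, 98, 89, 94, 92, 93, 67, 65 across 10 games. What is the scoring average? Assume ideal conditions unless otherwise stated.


Average = sum / n
Sum = 815
Average = 815 / 10 = 81.5

81.5


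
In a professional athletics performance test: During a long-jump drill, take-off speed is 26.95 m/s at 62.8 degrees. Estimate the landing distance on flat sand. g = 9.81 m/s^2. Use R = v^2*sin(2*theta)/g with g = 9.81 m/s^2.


R = v^2 * sin(2*theta) / g
Convert angle to radians: theta = 62.8 deg = 1.0961 rad
sin(2*theta) = sin(2.1921) = 0.8131
R = 26.95^2 * 0.8131 / 9.81
R = 726.3025 * 0.8131 / 9.81 = 60.1995 m

60.1995 m


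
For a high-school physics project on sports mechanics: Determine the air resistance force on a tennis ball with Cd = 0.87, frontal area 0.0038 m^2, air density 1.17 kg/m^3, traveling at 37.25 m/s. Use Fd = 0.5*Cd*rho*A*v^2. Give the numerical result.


Fd = 0.5 * Cd * rho * A * v^2
Fd = 0.5 * 0.87 * 1.17 * 0.0038 * 37.25^2
v^2 = 1387.5625
Fd = 0.5 * 0.87 * 1.17 * 0.0038 * 1387.5625 = 2.6836 N

2.6836 N


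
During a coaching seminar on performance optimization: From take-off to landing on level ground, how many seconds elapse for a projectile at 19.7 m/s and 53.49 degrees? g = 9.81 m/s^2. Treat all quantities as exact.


T = 2*v*sin(theta)/g
sin(theta) = sin(53.49 deg) = 0.8038
T = 2*19.7*0.8038 / 9.81
T = 31.6679 / 9.81 = 3.2281 s

3.2281 s


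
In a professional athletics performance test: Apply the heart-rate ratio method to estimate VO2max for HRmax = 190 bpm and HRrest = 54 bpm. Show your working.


VO2max = 15.3 * HRmax / HRrest
VO2max = 15.3 * 190 / 54
VO2max = 2907 / 54 = 53.8333 mL/kg/min

53.8333 mL/kg/min


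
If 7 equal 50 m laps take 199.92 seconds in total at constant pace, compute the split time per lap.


Split time = total_time / n_laps = 199.92 / 7
Split time = 28.56 s per lap

28.56 s


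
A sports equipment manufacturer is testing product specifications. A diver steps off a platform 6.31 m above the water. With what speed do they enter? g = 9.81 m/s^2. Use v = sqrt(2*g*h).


v = sqrt(2 * g * h)
v = sqrt(2 * 9.81 * 6.31)
v = sqrt(123.8022) = 11.1266 m/s

11.1266 m/s


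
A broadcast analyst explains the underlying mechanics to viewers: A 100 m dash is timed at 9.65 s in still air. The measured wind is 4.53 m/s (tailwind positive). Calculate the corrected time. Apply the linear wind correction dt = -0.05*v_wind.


dt = -0.05 * v_wind = -0.05 * 4.53 = -0.2265 s
t_corrected = t_still + dt = 9.65 + (-0.2265)
t_corrected = 9.4235 s

9.4235 s


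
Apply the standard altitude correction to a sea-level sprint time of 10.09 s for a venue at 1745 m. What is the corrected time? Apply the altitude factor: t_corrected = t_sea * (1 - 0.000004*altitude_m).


Correction factor = 1 - 0.000004 * 1745 = 0.99302
t_corrected = t_sea * factor = 10.09 * 0.99302
t_corrected = 10.0196 s

10.0196 s


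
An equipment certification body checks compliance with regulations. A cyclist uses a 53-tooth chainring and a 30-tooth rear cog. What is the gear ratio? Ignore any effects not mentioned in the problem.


GR = front_teeth / rear_teeth
GR = 53 / 30
GR = 1.7667

1.7667


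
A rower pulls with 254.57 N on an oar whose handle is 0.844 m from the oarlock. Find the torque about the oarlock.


tau = F * d
tau = 254.57 * 0.844
tau = 214.8571 N*m

214.8571 N*m


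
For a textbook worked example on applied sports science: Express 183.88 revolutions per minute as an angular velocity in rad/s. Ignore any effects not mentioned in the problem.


omega = RPM * 2 * pi / 60
omega = 183.88 * 2 * 3.14159 / 60
omega = 1155.3521 / 60 = 19.2559 rad/s

19.2559 rad/s


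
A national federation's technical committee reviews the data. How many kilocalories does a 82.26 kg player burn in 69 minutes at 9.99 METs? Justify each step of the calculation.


kcal = MET * mass * time_hr
Convert time: 69 min = 1.15 hr
kcal = 9.99 * 82.26 * 1.15
kcal = 945.044 kcal

945.044 kcal


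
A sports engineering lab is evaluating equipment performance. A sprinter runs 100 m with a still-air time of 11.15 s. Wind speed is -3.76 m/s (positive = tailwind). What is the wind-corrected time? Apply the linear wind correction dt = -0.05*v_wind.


dt = -0.05 * v_wind = -0.05 * -3.76 = 0.188 s
t_corrected = t_still + dt = 11.15 + (0.188)
t_corrected = 11.338 s

11.338 s


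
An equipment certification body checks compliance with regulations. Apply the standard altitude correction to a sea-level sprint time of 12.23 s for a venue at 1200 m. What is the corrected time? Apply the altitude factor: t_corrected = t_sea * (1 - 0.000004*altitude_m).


Correction factor = 1 - 0.000004 * 1200 = 0.9952
t_corrected = t_sea * factor = 12.23 * 0.9952
t_corrected = 12.1713 s

12.1713 s


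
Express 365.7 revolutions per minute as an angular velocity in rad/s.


omega = RPM * 2 * pi / 60
omega = 365.7 * 2 * 3.14159 / 60
omega = 2297.7609 / 60 = 38.296 rad/s

38.296 rad/s


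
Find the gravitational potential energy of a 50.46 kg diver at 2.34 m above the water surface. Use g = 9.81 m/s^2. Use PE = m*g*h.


PE = m * g * h
PE = 50.46 * 9.81 * 2.34
PE = 495.0126 * 2.34 = 1158.3295 J

1158.3295 J


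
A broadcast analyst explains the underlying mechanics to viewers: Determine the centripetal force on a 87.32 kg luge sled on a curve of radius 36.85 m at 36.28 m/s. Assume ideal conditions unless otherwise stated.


Fc = m * v^2 / r
v^2 = 36.28^2 = 1316.2384
Fc = 87.32 * 1316.2384 / 36.85
Fc = 114933.9371 / 36.85 = 3118.9671 N

3118.9671 N


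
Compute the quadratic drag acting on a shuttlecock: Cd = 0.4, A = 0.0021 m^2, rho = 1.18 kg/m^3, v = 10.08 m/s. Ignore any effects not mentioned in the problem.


Fd = 0.5 * Cd * rho * A * v^2
Fd = 0.5 * 0.4 * 1.18 * 0.0021 * 10.08^2
v^2 = 101.6064
Fd = 0.5 * 0.4 * 1.18 * 0.0021 * 101.6064 = 0.0504 N

0.0504 N


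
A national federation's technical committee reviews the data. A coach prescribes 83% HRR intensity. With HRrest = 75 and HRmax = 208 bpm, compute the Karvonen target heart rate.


Target = HRrest + pct*(HRmax - HRrest)
Heart rate reserve = HRmax - HRrest = 208 - 75 = 133 bpm
Fraction = 83% = 0.83
Target = 75 + 0.83 * 133
Target = 75 + 110.39 = 185.39 bpm

185.39 bpm


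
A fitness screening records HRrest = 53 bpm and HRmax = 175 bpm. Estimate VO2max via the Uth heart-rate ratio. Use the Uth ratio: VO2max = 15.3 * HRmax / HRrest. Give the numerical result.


VO2max = 15.3 * HRmax / HRrest
VO2max = 15.3 * 175 / 53
VO2max = 2677.5 / 53 = 50.5189 mL/kg/min

50.5189 mL/kg/min


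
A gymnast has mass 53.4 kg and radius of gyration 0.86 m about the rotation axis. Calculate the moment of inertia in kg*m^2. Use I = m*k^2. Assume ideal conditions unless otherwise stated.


I = m * k^2
I = 53.4 * 0.86^2
I = 53.4 * 0.7396 = 39.4946 kg*m^2

39.4946 kg*m^2


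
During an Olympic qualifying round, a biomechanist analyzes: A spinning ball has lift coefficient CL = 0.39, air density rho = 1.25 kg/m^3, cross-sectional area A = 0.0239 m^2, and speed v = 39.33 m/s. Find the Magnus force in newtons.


FM = 0.5 * CL * rho * A * v^2
FM = 0.5 * 0.39 * 1.25 * 0.0239 * 39.33^2
v^2 = 1546.8489
FM = 0.5 * 0.39 * 1.25 * 0.0239 * 1546.8489 = 9.0114 N

9.0114 N


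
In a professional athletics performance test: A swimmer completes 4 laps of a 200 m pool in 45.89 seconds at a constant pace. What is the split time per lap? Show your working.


Split time = total_time / n_laps = 45.89 / 4
Split time = 11.4725 s per lap

11.4725 s


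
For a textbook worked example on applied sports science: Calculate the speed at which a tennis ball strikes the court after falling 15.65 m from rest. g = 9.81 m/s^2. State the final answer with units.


v = sqrt(2 * g * h)
v = sqrt(2 * 9.81 * 15.65)
v = sqrt(307.053) = 17.5229 m/s

17.5229 m/s


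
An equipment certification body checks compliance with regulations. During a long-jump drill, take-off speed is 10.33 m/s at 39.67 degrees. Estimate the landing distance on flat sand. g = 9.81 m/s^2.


R = v^2 * sin(2*theta) / g
Convert angle to radians: theta = 39.67 deg = 0.6924 rad
sin(2*theta) = sin(1.3847) = 0.9827
R = 10.33^2 * 0.9827 / 9.81
R = 106.7089 * 0.9827 / 9.81 = 10.6898 m

10.6898 m


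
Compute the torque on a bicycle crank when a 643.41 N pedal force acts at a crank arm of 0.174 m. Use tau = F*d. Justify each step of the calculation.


tau = F * d
tau = 643.41 * 0.174
tau = 111.9533 N*m

111.9533 N*m


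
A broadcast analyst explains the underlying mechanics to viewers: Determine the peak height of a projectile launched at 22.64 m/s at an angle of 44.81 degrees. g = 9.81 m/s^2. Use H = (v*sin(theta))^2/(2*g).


H = (v*sin(theta))^2 / (2*g)
vy = v*sin(theta) = 22.64 * sin(44.81 deg) = 15.9557 m/s
H = vy^2 / (2*g) = 254.5851 / (2*9.81)
H = 254.5851 / 19.62 = 12.9758 m

12.9758 m


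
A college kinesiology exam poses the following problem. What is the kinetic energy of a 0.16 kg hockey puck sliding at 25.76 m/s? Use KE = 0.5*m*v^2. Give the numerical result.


KE = 0.5 * m * v^2
KE = 0.5 * 0.16 * 25.76^2
KE = 0.5 * 0.16 * 663.5776 = 53.0862 J

53.0862 J


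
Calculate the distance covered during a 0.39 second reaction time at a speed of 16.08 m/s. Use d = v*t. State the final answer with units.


d = v * t
d = 16.08 * 0.39
d = 6.2712 m

6.2712 m


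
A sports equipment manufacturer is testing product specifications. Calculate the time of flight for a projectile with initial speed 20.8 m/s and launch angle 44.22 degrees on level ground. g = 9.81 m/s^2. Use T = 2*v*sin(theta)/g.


T = 2*v*sin(theta)/g
sin(theta) = sin(44.22 deg) = 0.6974
T = 2*20.8*0.6974 / 9.81
T = 29.0125 / 9.81 = 2.9574 s

2.9574 s


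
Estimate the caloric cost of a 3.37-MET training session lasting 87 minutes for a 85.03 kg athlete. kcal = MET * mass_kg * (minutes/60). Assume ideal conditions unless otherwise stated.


kcal = MET * mass * time_hr
Convert time: 87 min = 1.45 hr
kcal = 3.37 * 85.03 * 1.45
kcal = 415.4991 kcal

415.4991 kcal


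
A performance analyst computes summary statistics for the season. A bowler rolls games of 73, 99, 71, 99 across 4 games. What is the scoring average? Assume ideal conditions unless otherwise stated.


Average = sum / n
Sum = 342
Average = 342 / 4 = 85.5

85.5


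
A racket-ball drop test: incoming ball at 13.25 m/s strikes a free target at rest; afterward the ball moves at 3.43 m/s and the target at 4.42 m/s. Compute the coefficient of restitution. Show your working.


e = (v2_after - v1_after) / (v1_before - v2_before)
Numerator = 4.42 - 3.43 = 0.99
Denominator = 13.25 - 0 = 13.25
e = 0.99 / 13.25 = 0.0747

0.0747


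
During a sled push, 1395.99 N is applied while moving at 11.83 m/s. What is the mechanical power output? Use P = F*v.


P = F * v
P = 1395.99 * 11.83
P = 16514.5617 W

16514.5617 W


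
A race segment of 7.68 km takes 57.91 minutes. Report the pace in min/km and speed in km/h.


Pace = time / distance = 57.91 min / 7.68 km = 7.5404 min/km
Speed = distance / time_in_hours = 7.68 / 0.9652 hr
Speed = 7.9572 km/h

7.5404 min/km, 7.9572 km/h


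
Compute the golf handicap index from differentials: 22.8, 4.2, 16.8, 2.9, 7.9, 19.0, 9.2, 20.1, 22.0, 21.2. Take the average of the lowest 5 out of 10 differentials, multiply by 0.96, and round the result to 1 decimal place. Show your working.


All differentials: 22.8, 4.2, 16.8, 2.9, 7.9, 19.0, 9.2, 20.1, 22.0, 21.2
Sorted: 2.9, 4.2, 7.9, 9.2, 16.8, 19.0, 20.1, 21.2, 22.0, 22.8
Best 5: 2.9, 4.2, 7.9, 9.2, 16.8
Average of best = 41 / 5 = 8.2
Raw index = 8.2 * 0.96 = 7.872
Handicap index = round(7.872, 1) = 7.9

7.9


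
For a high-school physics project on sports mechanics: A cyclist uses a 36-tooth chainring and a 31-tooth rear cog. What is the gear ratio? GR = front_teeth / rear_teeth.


GR = front_teeth / rear_teeth
GR = 36 / 31
GR = 1.1613

1.1613


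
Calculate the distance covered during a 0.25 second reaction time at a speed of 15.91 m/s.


d = v * t
d = 15.91 * 0.25
d = 3.9775 m

3.9775 m


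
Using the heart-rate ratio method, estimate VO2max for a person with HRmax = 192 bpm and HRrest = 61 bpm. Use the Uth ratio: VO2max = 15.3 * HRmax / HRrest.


VO2max = 15.3 * HRmax / HRrest
VO2max = 15.3 * 192 / 61
VO2max = 2937.6 / 61 = 48.1574 mL/kg/min

48.1574 mL/kg/min


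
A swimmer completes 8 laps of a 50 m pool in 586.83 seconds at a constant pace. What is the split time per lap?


Split time = total_time / n_laps = 586.83 / 8
Split time = 73.3538 s per lap

73.3538 s


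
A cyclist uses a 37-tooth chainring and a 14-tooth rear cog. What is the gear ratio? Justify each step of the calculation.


GR = front_teeth / rear_teeth
GR = 37 / 14
GR = 2.6429

2.6429


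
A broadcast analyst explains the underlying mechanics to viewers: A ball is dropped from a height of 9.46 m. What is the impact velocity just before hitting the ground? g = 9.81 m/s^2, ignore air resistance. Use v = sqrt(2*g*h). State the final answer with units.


v = sqrt(2 * g * h)
v = sqrt(2 * 9.81 * 9.46)
v = sqrt(185.6052) = 13.6237 m/s

13.6237 m/s


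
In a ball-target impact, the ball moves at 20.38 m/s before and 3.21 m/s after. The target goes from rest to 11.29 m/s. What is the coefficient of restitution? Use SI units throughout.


e = (v2_after - v1_after) / (v1_before - v2_before)
Numerator = 11.29 - 3.21 = 8.08
Denominator = 20.38 - 0 = 20.38
e = 8.08 / 20.38 = 0.3965

0.3965


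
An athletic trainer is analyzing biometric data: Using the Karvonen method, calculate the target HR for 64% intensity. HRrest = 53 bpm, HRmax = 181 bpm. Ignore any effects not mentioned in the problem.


Target = HRrest + pct*(HRmax - HRrest)
Heart rate reserve = HRmax - HRrest = 181 - 53 = 128 bpm
Fraction = 64% = 0.64
Target = 53 + 0.64 * 128
Target = 53 + 81.92 = 134.92 bpm

134.92 bpm


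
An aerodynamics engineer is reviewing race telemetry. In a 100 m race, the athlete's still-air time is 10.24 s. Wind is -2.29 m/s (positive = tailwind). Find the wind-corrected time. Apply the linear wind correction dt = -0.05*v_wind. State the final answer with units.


dt = -0.05 * v_wind = -0.05 * -2.29 = 0.1145 s
t_corrected = t_still + dt = 10.24 + (0.1145)
t_corrected = 10.3545 s

10.3545 s


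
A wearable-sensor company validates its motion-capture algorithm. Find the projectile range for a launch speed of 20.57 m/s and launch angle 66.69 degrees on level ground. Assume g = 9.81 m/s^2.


R = v^2 * sin(2*theta) / g
Convert angle to radians: theta = 66.69 deg = 1.164 rad
sin(2*theta) = sin(2.3279) = 0.7268
R = 20.57^2 * 0.7268 / 9.81
R = 423.1249 * 0.7268 / 9.81 = 31.349 m

31.349 m


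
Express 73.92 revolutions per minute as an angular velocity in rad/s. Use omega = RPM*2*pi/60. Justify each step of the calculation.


omega = RPM * 2 * pi / 60
omega = 73.92 * 2 * 3.14159 / 60
omega = 464.4531 / 60 = 7.7409 rad/s

7.7409 rad/s


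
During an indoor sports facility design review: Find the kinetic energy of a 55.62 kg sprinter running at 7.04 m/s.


KE = 0.5 * m * v^2
KE = 0.5 * 55.62 * 7.04^2
KE = 0.5 * 55.62 * 49.5616 = 1378.3081 J

1378.3081 J


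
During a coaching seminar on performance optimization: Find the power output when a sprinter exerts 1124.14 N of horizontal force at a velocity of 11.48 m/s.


P = F * v
P = 1124.14 * 11.48
P = 12905.1272 W

12905.1272 W


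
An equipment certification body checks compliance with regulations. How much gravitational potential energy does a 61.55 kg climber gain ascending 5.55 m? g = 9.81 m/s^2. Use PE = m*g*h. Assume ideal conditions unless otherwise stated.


PE = m * g * h
PE = 61.55 * 9.81 * 5.55
PE = 603.8055 * 5.55 = 3351.1205 J

3351.1205 J


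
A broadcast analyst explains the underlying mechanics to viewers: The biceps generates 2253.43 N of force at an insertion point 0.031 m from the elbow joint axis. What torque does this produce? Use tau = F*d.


tau = F * d
tau = 2253.43 * 0.031
tau = 69.8563 N*m

69.8563 N*m


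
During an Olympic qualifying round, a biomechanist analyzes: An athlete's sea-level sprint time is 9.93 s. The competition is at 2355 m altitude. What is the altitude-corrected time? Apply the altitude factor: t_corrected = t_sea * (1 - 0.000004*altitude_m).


Correction factor = 1 - 0.000004 * 2355 = 0.99058
t_corrected = t_sea * factor = 9.93 * 0.99058
t_corrected = 9.8365 s

9.8365 s


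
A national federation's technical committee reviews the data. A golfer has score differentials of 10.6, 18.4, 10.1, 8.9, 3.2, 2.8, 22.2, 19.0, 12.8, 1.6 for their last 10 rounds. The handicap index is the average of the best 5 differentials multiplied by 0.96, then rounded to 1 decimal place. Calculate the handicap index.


All differentials: 10.6, 18.4, 10.1, 8.9, 3.2, 2.8, 22.2, 19.0, 12.8, 1.6
Sorted: 1.6, 2.8, 3.2, 8.9, 10.1, 10.6, 12.8, 18.4, 19.0, 22.2
Best 5: 1.6, 2.8, 3.2, 8.9, 10.1
Average of best = 26.6 / 5 = 5.32
Raw index = 5.32 * 0.96 = 5.1072
Handicap index = round(5.1072, 1) = 5.1

5.1


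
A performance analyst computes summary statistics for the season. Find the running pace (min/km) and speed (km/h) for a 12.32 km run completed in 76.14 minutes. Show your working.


Pace = time / distance = 76.14 min / 12.32 km = 6.1802 min/km
Speed = distance / time_in_hours = 12.32 / 1.269 hr
Speed = 9.7084 km/h

6.1802 min/km, 9.7084 km/h


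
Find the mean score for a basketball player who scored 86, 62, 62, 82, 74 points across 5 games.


Average = sum / n
Sum = 366
Average = 366 / 5 = 73.2

73.2


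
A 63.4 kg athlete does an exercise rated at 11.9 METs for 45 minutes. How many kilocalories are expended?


kcal = MET * mass * time_hr
Convert time: 45 min = 0.75 hr
kcal = 11.9 * 63.4 * 0.75
kcal = 565.845 kcal

565.845 kcal


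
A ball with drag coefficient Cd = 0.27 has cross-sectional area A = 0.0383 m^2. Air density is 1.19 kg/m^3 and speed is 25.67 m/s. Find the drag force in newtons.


Fd = 0.5 * Cd * rho * A * v^2
Fd = 0.5 * 0.27 * 1.19 * 0.0383 * 25.67^2
v^2 = 658.9489
Fd = 0.5 * 0.27 * 1.19 * 0.0383 * 658.9489 = 4.0544 N

4.0544 N


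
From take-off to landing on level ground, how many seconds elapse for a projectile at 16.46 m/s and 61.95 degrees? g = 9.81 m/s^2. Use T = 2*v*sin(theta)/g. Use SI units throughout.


T = 2*v*sin(theta)/g
sin(theta) = sin(61.95 deg) = 0.8825
T = 2*16.46*0.8825 / 9.81
T = 29.0531 / 9.81 = 2.9616 s

2.9616 s


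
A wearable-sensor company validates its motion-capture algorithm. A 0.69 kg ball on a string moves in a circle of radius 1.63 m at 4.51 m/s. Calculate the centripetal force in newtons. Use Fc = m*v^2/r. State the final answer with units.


Fc = m * v^2 / r
v^2 = 4.51^2 = 20.3401
Fc = 0.69 * 20.3401 / 1.63
Fc = 14.0347 / 1.63 = 8.6102 N

8.6102 N


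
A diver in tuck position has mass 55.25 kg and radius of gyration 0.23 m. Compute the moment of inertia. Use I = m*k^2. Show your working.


I = m * k^2
I = 55.25 * 0.23^2
I = 55.25 * 0.0529 = 2.9227 kg*m^2

2.9227 kg*m^2


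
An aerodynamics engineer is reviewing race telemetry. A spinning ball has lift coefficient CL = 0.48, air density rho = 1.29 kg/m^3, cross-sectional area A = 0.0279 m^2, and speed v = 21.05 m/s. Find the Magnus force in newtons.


FM = 0.5 * CL * rho * A * v^2
FM = 0.5 * 0.48 * 1.29 * 0.0279 * 21.05^2
v^2 = 443.1025
FM = 0.5 * 0.48 * 1.29 * 0.0279 * 443.1025 = 3.8274 N

3.8274 N


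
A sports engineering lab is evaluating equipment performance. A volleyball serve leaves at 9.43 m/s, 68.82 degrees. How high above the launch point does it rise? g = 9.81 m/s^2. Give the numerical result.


H = (v*sin(theta))^2 / (2*g)
vy = v*sin(theta) = 9.43 * sin(68.82 deg) = 8.793 m/s
H = vy^2 / (2*g) = 77.3169 / (2*9.81)
H = 77.3169 / 19.62 = 3.9407 m

3.9407 m


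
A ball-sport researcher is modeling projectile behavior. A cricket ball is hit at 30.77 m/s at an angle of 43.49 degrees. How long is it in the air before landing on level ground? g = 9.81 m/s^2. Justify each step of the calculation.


T = 2*v*sin(theta)/g
sin(theta) = sin(43.49 deg) = 0.6882
T = 2*30.77*0.6882 / 9.81
T = 42.3535 / 9.81 = 4.3174 s

4.3174 s


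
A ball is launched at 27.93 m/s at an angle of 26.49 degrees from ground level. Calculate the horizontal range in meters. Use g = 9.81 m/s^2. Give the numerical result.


R = v^2 * sin(2*theta) / g
Convert angle to radians: theta = 26.49 deg = 0.4623 rad
sin(2*theta) = sin(0.9247) = 0.7984
R = 27.93^2 * 0.7984 / 9.81
R = 780.0849 * 0.7984 / 9.81 = 63.4903 m

63.4903 m


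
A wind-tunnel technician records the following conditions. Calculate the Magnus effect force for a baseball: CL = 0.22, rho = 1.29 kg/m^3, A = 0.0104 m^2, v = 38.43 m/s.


FM = 0.5 * CL * rho * A * v^2
FM = 0.5 * 0.22 * 1.29 * 0.0104 * 38.43^2
v^2 = 1476.8649
FM = 0.5 * 0.22 * 1.29 * 0.0104 * 1476.8649 = 2.1795 N

2.1795 N


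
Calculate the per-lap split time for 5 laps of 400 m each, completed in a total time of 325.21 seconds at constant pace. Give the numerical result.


Split time = total_time / n_laps = 325.21 / 5
Split time = 65.042 s per lap

65.042 s


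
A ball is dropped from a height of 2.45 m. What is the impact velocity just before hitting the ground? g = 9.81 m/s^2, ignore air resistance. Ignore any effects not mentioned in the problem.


v = sqrt(2 * g * h)
v = sqrt(2 * 9.81 * 2.45)
v = sqrt(48.069) = 6.9332 m/s

6.9332 m/s


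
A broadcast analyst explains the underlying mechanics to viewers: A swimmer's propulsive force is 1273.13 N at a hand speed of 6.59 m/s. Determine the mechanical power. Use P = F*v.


P = F * v
P = 1273.13 * 6.59
P = 8389.9267 W

8389.9267 W


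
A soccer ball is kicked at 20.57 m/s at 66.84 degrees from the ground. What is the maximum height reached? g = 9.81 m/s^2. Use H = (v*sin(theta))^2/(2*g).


H = (v*sin(theta))^2 / (2*g)
vy = v*sin(theta) = 20.57 * sin(66.84 deg) = 18.9123 m/s
H = vy^2 / (2*g) = 357.6738 / (2*9.81)
H = 357.6738 / 19.62 = 18.2301 m

18.2301 m


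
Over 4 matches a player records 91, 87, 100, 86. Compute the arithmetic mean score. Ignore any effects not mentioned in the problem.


Average = sum / n
Sum = 364
Average = 364 / 4 = 91

91


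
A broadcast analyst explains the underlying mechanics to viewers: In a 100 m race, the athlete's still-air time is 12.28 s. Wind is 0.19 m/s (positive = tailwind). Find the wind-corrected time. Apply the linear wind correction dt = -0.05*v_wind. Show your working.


dt = -0.05 * v_wind = -0.05 * 0.19 = -0.0095 s
t_corrected = t_still + dt = 12.28 + (-0.0095)
t_corrected = 12.2705 s

12.2705 s


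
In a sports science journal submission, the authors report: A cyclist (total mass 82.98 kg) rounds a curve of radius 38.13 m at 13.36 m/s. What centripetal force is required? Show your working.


Fc = m * v^2 / r
v^2 = 13.36^2 = 178.4896
Fc = 82.98 * 178.4896 / 38.13
Fc = 14811.067 / 38.13 = 388.4361 N

388.4361 N


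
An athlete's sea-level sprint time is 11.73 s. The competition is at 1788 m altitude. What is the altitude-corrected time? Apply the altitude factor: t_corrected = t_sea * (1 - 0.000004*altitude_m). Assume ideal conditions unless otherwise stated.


Correction factor = 1 - 0.000004 * 1788 = 0.992848
t_corrected = t_sea * factor = 11.73 * 0.992848
t_corrected = 11.6461 s

11.6461 s


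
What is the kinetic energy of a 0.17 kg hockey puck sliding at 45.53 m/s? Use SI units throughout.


KE = 0.5 * m * v^2
KE = 0.5 * 0.17 * 45.53^2
KE = 0.5 * 0.17 * 2072.9809 = 176.2034 J

176.2034 J


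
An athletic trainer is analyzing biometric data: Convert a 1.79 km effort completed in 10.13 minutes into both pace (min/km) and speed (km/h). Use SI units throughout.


Pace = time / distance = 10.13 min / 1.79 km = 5.6592 min/km
Speed = distance / time_in_hours = 1.79 / 0.1688 hr
Speed = 10.6022 km/h

5.6592 min/km, 10.6022 km/h


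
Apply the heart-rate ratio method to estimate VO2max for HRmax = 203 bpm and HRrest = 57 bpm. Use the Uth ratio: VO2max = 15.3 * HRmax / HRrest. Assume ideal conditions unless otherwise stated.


VO2max = 15.3 * HRmax / HRrest
VO2max = 15.3 * 203 / 57
VO2max = 3105.9 / 57 = 54.4895 mL/kg/min

54.4895 mL/kg/min


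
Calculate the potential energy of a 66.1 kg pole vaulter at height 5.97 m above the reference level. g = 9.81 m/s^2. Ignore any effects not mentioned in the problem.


PE = m * g * h
PE = 66.1 * 9.81 * 5.97
PE = 648.441 * 5.97 = 3871.1928 J

3871.1928 J


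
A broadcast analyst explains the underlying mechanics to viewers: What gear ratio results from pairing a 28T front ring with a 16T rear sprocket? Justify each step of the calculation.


GR = front_teeth / rear_teeth
GR = 28 / 16
GR = 1.75

1.75


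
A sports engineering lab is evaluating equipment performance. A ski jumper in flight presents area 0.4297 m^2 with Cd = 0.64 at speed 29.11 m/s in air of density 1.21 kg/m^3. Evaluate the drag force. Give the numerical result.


Fd = 0.5 * Cd * rho * A * v^2
Fd = 0.5 * 0.64 * 1.21 * 0.4297 * 29.11^2
v^2 = 847.3921
Fd = 0.5 * 0.64 * 1.21 * 0.4297 * 847.3921 = 140.989 N

140.989 N


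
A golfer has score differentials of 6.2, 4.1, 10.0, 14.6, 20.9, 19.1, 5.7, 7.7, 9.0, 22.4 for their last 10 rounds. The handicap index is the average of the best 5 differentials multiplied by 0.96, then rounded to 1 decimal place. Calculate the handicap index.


All differentials: 6.2, 4.1, 10.0, 14.6, 20.9, 19.1, 5.7, 7.7, 9.0, 22.4
Sorted: 4.1, 5.7, 6.2, 7.7, 9.0, 10.0, 14.6, 19.1, 20.9, 22.4
Best 5: 4.1, 5.7, 6.2, 7.7, 9.0
Average of best = 32.7 / 5 = 6.54
Raw index = 6.54 * 0.96 = 6.2784
Handicap index = round(6.2784, 1) = 6.3

6.3


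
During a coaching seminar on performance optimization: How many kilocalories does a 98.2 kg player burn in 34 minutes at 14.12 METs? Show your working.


kcal = MET * mass * time_hr
Convert time: 34 min = 0.5667 hr
kcal = 14.12 * 98.2 * 0.5667
kcal = 785.7309 kcal

785.7309 kcal


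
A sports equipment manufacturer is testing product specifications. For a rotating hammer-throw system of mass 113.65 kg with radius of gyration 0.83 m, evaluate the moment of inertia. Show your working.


I = m * k^2
I = 113.65 * 0.83^2
I = 113.65 * 0.6889 = 78.2935 kg*m^2

78.2935 kg*m^2


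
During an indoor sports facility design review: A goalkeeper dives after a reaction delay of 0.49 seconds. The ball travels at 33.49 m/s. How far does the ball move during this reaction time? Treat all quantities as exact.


d = v * t
d = 33.49 * 0.49
d = 16.4101 m

16.4101 m


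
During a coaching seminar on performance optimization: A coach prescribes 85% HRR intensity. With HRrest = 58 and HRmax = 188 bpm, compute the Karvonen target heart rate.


Target = HRrest + pct*(HRmax - HRrest)
Heart rate reserve = HRmax - HRrest = 188 - 58 = 130 bpm
Fraction = 85% = 0.85
Target = 58 + 0.85 * 130
Target = 58 + 110.5 = 168.5 bpm

168.5 bpm


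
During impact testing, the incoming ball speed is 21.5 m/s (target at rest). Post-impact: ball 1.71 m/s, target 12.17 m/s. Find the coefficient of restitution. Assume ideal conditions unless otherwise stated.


e = (v2_after - v1_after) / (v1_before - v2_before)
Numerator = 12.17 - 1.71 = 10.46
Denominator = 21.5 - 0 = 21.5
e = 10.46 / 21.5 = 0.4865

0.4865


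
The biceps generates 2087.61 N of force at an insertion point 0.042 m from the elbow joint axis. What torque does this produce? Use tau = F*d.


tau = F * d
tau = 2087.61 * 0.042
tau = 87.6796 N*m

87.6796 N*m


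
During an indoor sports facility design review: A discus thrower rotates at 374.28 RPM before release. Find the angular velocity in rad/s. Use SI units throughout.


omega = RPM * 2 * pi / 60
omega = 374.28 * 2 * 3.14159 / 60
omega = 2351.6706 / 60 = 39.1945 rad/s

39.1945 rad/s


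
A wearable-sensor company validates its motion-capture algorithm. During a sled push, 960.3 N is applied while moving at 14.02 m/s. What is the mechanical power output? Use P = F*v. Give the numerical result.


P = F * v
P = 960.3 * 14.02
P = 13463.406 W

13463.406 W


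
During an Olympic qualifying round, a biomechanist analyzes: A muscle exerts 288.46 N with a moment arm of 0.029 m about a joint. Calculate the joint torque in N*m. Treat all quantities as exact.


tau = F * d
tau = 288.46 * 0.029
tau = 8.3653 N*m

8.3653 N*m


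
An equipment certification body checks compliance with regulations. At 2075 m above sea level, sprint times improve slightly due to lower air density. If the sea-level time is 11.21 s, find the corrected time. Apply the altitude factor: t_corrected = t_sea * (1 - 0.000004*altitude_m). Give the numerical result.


Correction factor = 1 - 0.000004 * 2075 = 0.9917
t_corrected = t_sea * factor = 11.21 * 0.9917
t_corrected = 11.117 s

11.117 s


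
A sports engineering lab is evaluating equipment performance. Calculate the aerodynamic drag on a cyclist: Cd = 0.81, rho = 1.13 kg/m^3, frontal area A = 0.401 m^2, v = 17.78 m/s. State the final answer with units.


Fd = 0.5 * Cd * rho * A * v^2
Fd = 0.5 * 0.81 * 1.13 * 0.401 * 17.78^2
v^2 = 316.1284
Fd = 0.5 * 0.81 * 1.13 * 0.401 * 316.1284 = 58.0151 N

58.0151 N
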